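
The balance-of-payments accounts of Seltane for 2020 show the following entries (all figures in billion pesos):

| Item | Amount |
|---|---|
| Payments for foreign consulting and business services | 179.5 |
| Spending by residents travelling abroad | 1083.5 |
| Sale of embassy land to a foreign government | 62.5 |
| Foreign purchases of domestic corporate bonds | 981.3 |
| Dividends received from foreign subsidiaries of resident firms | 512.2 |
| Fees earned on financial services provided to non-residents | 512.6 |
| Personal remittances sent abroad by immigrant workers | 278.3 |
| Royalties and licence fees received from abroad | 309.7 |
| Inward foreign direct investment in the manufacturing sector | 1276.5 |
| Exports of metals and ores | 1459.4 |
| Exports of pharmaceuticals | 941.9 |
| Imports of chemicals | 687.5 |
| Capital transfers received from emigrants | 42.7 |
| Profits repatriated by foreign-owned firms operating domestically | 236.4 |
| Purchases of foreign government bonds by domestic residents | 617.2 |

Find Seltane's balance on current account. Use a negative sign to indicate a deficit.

1270.6

Goods: 1459.4 - 687.5 + 941.9 = 1713.8
Services: 309.7 - 179.5 + 512.6 - 1083.5 = -440.7
Primary income: -236.4 + 512.2 = 275.8
Secondary income: -278.3
Current account = 1713.8 + (-440.7) + 275.8 + (-278.3) = 1270.6
(Excluded from the current account — capital account: sale of embassy land to a foreign government 62.5, capital transfers received from emigrants 42.7; financial account: foreign purchases of domestic corporate bonds 981.3, inward foreign direct investment in the manufacturing sector 1276.5, purchases of foreign government bonds by domestic residents 617.2.)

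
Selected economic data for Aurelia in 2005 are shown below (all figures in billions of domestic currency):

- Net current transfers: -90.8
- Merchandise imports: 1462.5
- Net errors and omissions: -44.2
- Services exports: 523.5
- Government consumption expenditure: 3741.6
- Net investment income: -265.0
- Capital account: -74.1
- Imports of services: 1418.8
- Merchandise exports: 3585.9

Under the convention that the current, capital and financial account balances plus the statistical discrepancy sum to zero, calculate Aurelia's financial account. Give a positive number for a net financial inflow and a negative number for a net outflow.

-754.0

Goods balance = 3585.9 - 1462.5 = 2123.4
Services balance = 523.5 - 1418.8 = -895.3
Trade balance (goods + services) = 2123.4 + (-895.3) = 1228.1
Net primary income = -265.0
Net secondary income = -90.8
Current account = 1228.1 + (-265.0) + (-90.8) = 872.3
Financial account = -(872.3 + (-74.1) + (-44.2)) = -754.0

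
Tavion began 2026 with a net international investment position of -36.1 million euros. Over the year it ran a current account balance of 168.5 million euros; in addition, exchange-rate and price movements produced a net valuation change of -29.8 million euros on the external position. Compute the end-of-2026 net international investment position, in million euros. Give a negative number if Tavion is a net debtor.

Change in NIIP = current account + net valuation change = 168.5 + (-29.8) = 138.7
End-of-year NIIP = -36.1 + 138.7 = 102.6

102.6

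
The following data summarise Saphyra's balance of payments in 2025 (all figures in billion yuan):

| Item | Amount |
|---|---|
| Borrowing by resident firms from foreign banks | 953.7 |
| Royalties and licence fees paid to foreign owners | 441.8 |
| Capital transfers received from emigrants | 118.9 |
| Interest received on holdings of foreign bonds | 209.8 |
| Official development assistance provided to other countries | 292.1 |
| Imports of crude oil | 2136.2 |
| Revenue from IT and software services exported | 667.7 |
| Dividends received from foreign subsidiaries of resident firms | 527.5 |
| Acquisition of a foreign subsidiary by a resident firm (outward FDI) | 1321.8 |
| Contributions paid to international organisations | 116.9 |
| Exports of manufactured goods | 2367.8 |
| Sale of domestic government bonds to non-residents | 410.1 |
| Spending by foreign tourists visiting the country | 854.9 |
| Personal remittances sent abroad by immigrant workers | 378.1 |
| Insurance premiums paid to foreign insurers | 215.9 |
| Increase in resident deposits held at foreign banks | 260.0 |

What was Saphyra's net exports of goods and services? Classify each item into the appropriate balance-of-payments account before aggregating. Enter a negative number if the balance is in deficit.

1096.5

Goods: -2136.2 + 2367.8 = 231.6
Services: 854.9 - 215.9 + 667.7 - 441.8 = 864.9
Trade balance = 231.6 + 864.9 = 1096.5
(Excluded from the trade balance — financial account: borrowing by resident firms from foreign banks 953.7, acquisition of a foreign subsidiary by a resident firm (outward FDI) 1321.8, sale of domestic government bonds to non-residents 410.1, increase in resident deposits held at foreign banks 260.0; capital account: capital transfers received from emigrants 118.9; primary income: interest received on holdings of foreign bonds 209.8, dividends received from foreign subsidiaries of resident firms 527.5; secondary income: official development assistance provided to other countries 292.1, contributions paid to international organisations 116.9, personal remittances sent abroad by immigrant workers 378.1.)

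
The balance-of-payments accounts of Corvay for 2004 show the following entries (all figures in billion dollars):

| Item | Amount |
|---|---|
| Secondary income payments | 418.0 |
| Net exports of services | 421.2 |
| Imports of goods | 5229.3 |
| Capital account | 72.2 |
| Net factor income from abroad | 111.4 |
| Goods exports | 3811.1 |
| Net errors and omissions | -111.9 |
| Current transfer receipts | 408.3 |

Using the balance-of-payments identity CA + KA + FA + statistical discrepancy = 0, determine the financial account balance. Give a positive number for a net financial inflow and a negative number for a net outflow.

Goods balance = 3811.1 - 5229.3 = -1418.2
Services balance = 421.2
Trade balance (goods + services) = -1418.2 + 421.2 = -997.0
Net primary income = 111.4
Net secondary income = 408.3 - 418.0 = -9.7
Current account = -997.0 + 111.4 + (-9.7) = -895.3
Financial account = -(-895.3 + 72.2 + (-111.9)) = 935.0

935.0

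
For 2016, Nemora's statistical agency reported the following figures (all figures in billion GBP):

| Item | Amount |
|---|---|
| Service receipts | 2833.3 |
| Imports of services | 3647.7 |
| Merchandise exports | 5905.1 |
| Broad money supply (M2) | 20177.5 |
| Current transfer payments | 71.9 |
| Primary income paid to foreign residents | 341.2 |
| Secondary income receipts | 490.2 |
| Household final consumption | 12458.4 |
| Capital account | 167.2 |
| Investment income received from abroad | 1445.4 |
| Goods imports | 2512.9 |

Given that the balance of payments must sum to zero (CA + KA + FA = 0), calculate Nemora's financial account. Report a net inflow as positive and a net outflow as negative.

Goods balance = 5905.1 - 2512.9 = 3392.2
Services balance = 2833.3 - 3647.7 = -814.4
Trade balance (goods + services) = 3392.2 + (-814.4) = 2577.8
Net primary income = 1445.4 - 341.2 = 1104.2
Net secondary income = 490.2 - 71.9 = 418.3
Current account = 2577.8 + 1104.2 + 418.3 = 4100.3
Financial account = -(4100.3 + 167.2) = -4267.5

-4267.5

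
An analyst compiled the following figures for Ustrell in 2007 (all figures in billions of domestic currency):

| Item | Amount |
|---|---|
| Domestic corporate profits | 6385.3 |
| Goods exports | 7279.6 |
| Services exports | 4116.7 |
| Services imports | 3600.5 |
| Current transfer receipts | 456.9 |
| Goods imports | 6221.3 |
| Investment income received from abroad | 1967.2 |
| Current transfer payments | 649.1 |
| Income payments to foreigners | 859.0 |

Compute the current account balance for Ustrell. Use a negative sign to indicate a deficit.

2490.5

Goods balance = 7279.6 - 6221.3 = 1058.3
Services balance = 4116.7 - 3600.5 = 516.2
Trade balance (goods + services) = 1058.3 + 516.2 = 1574.5
Net primary income = 1967.2 - 859.0 = 1108.2
Net secondary income = 456.9 - 649.1 = -192.2
Current account = 1574.5 + 1108.2 + (-192.2) = 2490.5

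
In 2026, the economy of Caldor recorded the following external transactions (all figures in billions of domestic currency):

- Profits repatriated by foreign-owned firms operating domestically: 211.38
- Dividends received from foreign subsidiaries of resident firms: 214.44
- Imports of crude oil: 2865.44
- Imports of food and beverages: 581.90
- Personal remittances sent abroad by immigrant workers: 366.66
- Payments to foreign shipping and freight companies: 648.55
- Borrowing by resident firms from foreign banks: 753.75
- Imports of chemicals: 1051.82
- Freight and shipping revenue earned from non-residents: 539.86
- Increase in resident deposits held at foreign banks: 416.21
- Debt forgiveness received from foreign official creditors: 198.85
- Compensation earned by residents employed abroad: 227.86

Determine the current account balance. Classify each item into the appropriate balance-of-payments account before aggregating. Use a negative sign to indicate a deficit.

Goods: -581.90 - 2865.44 - 1051.82 = -4499.16
Services: 539.86 - 648.55 = -108.69
Primary income: 227.86 - 211.38 + 214.44 = 230.92
Secondary income: -366.66
Current account = (-4499.16) + (-108.69) + 230.92 + (-366.66) = -4743.59
(Excluded from the current account — financial account: borrowing by resident firms from foreign banks 753.75, increase in resident deposits held at foreign banks 416.21; capital account: debt forgiveness received from foreign official creditors 198.85.)

-4743.59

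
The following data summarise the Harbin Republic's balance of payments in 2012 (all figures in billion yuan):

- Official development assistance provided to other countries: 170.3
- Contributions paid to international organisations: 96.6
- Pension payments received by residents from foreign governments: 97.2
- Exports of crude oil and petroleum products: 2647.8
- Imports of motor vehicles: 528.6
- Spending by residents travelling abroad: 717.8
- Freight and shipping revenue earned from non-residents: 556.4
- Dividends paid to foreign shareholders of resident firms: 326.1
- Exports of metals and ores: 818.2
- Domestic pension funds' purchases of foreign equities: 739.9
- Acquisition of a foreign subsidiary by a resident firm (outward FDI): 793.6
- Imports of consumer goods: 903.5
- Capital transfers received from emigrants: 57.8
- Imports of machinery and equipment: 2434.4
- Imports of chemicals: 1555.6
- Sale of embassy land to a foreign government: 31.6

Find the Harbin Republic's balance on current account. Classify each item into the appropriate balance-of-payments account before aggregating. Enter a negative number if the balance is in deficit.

Goods: 818.2 + 2647.8 - 528.6 - 903.5 - 2434.4 - 1555.6 = -1956.1
Services: 556.4 - 717.8 = -161.4
Primary income: -326.1
Secondary income: 97.2 - 96.6 - 170.3 = -169.7
Current account = (-1956.1) + (-161.4) + (-326.1) + (-169.7) = -2613.3
(Excluded from the current account — financial account: domestic pension funds' purchases of foreign equities 739.9, acquisition of a foreign subsidiary by a resident firm (outward FDI) 793.6; capital account: capital transfers received from emigrants 57.8, sale of embassy land to a foreign government 31.6.)

-2613.3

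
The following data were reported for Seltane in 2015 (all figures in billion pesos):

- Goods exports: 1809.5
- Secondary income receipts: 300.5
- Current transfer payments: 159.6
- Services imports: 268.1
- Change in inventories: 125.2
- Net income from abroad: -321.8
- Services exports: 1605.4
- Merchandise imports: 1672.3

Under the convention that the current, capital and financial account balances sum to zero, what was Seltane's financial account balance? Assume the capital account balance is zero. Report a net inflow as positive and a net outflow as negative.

Goods balance = 1809.5 - 1672.3 = 137.2
Services balance = 1605.4 - 268.1 = 1337.3
Trade balance (goods + services) = 137.2 + 1337.3 = 1474.5
Net primary income = -321.8
Net secondary income = 300.5 - 159.6 = 140.9
Current account = 1474.5 + (-321.8) + 140.9 = 1293.6
Financial account = -(1293.6) = -1293.6

-1293.6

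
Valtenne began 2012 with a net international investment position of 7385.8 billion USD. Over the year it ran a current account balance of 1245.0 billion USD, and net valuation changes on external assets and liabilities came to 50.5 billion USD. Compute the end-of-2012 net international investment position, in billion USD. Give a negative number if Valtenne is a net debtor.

8681.3

Change in NIIP = current account + net valuation change = 1245.0 + 50.5 = 1295.5
End-of-year NIIP = 7385.8 + 1295.5 = 8681.3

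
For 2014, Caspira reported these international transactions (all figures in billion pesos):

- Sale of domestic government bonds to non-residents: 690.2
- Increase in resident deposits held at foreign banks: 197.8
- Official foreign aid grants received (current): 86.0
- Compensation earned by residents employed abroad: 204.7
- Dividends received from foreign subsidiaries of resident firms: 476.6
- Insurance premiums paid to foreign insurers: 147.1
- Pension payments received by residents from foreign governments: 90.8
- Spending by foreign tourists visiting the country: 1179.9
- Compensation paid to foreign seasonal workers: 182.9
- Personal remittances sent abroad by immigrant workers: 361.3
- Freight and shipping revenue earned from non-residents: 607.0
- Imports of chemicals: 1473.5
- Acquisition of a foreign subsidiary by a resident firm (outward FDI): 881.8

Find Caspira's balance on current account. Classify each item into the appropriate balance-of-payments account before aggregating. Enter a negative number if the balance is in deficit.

480.2

Goods: -1473.5
Services: -147.1 + 1179.9 + 607.0 = 1639.8
Primary income: -182.9 + 476.6 + 204.7 = 498.4
Secondary income: -361.3 + 86.0 + 90.8 = -184.5
Current account = (-1473.5) + 1639.8 + 498.4 + (-184.5) = 480.2
(Excluded from the current account — financial account: sale of domestic government bonds to non-residents 690.2, increase in resident deposits held at foreign banks 197.8, acquisition of a foreign subsidiary by a resident firm (outward FDI) 881.8.)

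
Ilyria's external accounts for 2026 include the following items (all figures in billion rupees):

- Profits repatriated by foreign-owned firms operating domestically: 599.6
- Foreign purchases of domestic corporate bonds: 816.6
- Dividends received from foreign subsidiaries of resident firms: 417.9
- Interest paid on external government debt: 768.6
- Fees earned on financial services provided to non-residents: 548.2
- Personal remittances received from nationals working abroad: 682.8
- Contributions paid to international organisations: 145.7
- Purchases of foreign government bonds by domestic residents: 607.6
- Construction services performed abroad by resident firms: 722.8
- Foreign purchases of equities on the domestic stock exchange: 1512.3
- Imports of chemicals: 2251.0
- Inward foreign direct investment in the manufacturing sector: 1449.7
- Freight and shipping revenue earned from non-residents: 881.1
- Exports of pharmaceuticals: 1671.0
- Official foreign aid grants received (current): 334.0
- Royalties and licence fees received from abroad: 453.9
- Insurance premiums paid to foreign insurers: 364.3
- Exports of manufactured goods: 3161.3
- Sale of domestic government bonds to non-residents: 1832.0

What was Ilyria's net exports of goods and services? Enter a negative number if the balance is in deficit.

4823.0

Goods: 3161.3 - 2251.0 + 1671.0 = 2581.3
Services: -364.3 + 722.8 + 453.9 + 881.1 + 548.2 = 2241.7
Trade balance = 2581.3 + 2241.7 = 4823.0
(Excluded from the trade balance — primary income: profits repatriated by foreign-owned firms operating domestically 599.6, dividends received from foreign subsidiaries of resident firms 417.9, interest paid on external government debt 768.6; financial account: foreign purchases of domestic corporate bonds 816.6, purchases of foreign government bonds by domestic residents 607.6, foreign purchases of equities on the domestic stock exchange 1512.3, inward foreign direct investment in the manufacturing sector 1449.7, sale of domestic government bonds to non-residents 1832.0; secondary income: personal remittances received from nationals working abroad 682.8, contributions paid to international organisations 145.7, official foreign aid grants received (current) 334.0.)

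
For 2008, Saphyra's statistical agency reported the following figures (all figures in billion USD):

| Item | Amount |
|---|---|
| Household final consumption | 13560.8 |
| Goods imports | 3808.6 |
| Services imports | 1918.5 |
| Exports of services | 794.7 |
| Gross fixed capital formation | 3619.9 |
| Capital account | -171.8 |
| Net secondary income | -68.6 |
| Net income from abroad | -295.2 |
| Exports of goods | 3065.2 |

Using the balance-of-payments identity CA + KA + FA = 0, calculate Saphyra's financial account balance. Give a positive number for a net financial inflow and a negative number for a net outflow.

2402.8

Goods balance = 3065.2 - 3808.6 = -743.4
Services balance = 794.7 - 1918.5 = -1123.8
Trade balance (goods + services) = -743.4 + (-1123.8) = -1867.2
Net primary income = -295.2
Net secondary income = -68.6
Current account = -1867.2 + (-295.2) + (-68.6) = -2231.0
Financial account = -(-2231.0 + (-171.8)) = 2402.8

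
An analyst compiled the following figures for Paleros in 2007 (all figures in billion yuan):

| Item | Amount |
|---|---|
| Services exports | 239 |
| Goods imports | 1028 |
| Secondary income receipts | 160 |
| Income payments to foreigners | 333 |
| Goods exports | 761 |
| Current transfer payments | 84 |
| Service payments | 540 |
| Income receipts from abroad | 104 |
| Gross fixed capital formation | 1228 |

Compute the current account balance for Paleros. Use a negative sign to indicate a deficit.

-721

Goods balance = 761 - 1028 = -267
Services balance = 239 - 540 = -301
Trade balance (goods + services) = -267 + (-301) = -568
Net primary income = 104 - 333 = -229
Net secondary income = 160 - 84 = 76
Current account = -568 + (-229) + 76 = -721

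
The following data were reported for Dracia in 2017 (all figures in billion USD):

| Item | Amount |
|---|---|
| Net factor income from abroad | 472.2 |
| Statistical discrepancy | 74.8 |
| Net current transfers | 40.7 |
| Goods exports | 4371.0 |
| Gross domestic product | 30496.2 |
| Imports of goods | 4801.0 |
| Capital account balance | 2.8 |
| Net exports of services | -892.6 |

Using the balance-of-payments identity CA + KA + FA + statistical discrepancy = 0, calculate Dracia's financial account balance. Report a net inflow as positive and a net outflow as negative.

Goods balance = 4371.0 - 4801.0 = -430.0
Services balance = -892.6
Trade balance (goods + services) = -430.0 + (-892.6) = -1322.6
Net primary income = 472.2
Net secondary income = 40.7
Current account = -1322.6 + 472.2 + 40.7 = -809.7
Financial account = -(-809.7 + 2.8 + 74.8) = 732.1

732.1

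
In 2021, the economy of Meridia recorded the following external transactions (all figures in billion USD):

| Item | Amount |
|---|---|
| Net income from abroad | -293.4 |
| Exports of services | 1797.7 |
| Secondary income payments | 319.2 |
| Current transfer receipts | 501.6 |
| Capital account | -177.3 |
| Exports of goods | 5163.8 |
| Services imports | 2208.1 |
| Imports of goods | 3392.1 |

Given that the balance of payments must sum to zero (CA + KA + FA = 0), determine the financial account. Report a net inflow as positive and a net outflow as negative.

-1073.0

Goods balance = 5163.8 - 3392.1 = 1771.7
Services balance = 1797.7 - 2208.1 = -410.4
Trade balance (goods + services) = 1771.7 + (-410.4) = 1361.3
Net primary income = -293.4
Net secondary income = 501.6 - 319.2 = 182.4
Current account = 1361.3 + (-293.4) + 182.4 = 1250.3
Financial account = -(1250.3 + (-177.3)) = -1073.0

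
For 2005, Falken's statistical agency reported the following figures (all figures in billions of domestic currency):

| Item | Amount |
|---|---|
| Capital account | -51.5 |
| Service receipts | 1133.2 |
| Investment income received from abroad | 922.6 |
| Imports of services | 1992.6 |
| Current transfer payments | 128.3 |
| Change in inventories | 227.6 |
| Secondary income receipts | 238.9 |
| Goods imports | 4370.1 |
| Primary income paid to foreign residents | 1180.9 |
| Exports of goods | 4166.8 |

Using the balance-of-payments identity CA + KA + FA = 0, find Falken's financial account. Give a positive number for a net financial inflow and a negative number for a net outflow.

Goods balance = 4166.8 - 4370.1 = -203.3
Services balance = 1133.2 - 1992.6 = -859.4
Trade balance (goods + services) = -203.3 + (-859.4) = -1062.7
Net primary income = 922.6 - 1180.9 = -258.3
Net secondary income = 238.9 - 128.3 = 110.6
Current account = -1062.7 + (-258.3) + 110.6 = -1210.4
Financial account = -(-1210.4 + (-51.5)) = 1261.9

1261.9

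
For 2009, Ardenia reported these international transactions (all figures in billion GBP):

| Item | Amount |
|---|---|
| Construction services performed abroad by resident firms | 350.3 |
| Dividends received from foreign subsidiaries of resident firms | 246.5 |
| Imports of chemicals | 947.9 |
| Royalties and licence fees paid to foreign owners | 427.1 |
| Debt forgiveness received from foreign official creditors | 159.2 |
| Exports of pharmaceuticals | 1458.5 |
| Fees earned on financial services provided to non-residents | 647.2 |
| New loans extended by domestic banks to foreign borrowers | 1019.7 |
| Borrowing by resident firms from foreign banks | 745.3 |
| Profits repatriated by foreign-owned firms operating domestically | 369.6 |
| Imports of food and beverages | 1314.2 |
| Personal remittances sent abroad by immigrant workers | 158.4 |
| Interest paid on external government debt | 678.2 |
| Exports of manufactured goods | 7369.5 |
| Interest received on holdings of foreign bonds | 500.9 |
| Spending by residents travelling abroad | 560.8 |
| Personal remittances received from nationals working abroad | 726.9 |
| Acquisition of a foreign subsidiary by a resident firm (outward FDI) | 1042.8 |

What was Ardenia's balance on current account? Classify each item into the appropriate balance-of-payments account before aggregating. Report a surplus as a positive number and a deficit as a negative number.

6843.6

Goods: 7369.5 + 1458.5 - 1314.2 - 947.9 = 6565.9
Services: -560.8 + 647.2 + 350.3 - 427.1 = 9.6
Primary income: 500.9 - 678.2 - 369.6 + 246.5 = -300.4
Secondary income: 726.9 - 158.4 = 568.5
Current account = 6565.9 + 9.6 + (-300.4) + 568.5 = 6843.6
(Excluded from the current account — capital account: debt forgiveness received from foreign official creditors 159.2; financial account: new loans extended by domestic banks to foreign borrowers 1019.7, borrowing by resident firms from foreign banks 745.3, acquisition of a foreign subsidiary by a resident firm (outward FDI) 1042.8.)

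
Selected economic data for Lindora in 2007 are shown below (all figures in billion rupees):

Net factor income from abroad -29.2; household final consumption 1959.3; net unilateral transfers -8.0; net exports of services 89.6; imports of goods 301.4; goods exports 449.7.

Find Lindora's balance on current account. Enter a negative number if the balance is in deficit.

200.7

Goods balance = 449.7 - 301.4 = 148.3
Services balance = 89.6
Trade balance (goods + services) = 148.3 + 89.6 = 237.9
Net primary income = -29.2
Net secondary income = -8.0
Current account = 237.9 + (-29.2) + (-8.0) = 200.7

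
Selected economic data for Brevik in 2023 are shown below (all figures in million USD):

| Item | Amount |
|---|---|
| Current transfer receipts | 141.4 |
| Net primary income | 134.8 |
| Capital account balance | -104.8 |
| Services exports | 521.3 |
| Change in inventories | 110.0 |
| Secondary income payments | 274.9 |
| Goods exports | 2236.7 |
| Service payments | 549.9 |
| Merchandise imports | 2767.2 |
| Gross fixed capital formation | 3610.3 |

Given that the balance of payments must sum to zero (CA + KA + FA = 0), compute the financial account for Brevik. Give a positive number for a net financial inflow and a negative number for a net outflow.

Goods balance = 2236.7 - 2767.2 = -530.5
Services balance = 521.3 - 549.9 = -28.6
Trade balance (goods + services) = -530.5 + (-28.6) = -559.1
Net primary income = 134.8
Net secondary income = 141.4 - 274.9 = -133.5
Current account = -559.1 + 134.8 + (-133.5) = -557.8
Financial account = -(-557.8 + (-104.8)) = 662.6

662.6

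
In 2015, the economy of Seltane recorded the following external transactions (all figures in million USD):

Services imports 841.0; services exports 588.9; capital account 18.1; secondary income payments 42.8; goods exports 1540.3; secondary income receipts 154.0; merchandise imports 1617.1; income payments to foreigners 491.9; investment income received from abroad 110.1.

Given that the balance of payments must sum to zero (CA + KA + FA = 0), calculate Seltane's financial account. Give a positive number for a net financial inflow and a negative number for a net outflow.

Goods balance = 1540.3 - 1617.1 = -76.8
Services balance = 588.9 - 841.0 = -252.1
Trade balance (goods + services) = -76.8 + (-252.1) = -328.9
Net primary income = 110.1 - 491.9 = -381.8
Net secondary income = 154.0 - 42.8 = 111.2
Current account = -328.9 + (-381.8) + 111.2 = -599.5
Financial account = -(-599.5 + 18.1) = 581.4

581.4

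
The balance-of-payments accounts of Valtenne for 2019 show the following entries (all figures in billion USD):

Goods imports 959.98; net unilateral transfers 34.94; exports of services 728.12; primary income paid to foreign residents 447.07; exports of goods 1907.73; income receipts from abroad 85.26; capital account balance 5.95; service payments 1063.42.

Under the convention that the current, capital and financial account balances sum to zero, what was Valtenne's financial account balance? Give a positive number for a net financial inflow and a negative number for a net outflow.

-291.53

Goods balance = 1907.73 - 959.98 = 947.75
Services balance = 728.12 - 1063.42 = -335.30
Trade balance (goods + services) = 947.75 + (-335.30) = 612.45
Net primary income = 85.26 - 447.07 = -361.81
Net secondary income = 34.94
Current account = 612.45 + (-361.81) + 34.94 = 285.58
Financial account = -(285.58 + 5.95) = -291.53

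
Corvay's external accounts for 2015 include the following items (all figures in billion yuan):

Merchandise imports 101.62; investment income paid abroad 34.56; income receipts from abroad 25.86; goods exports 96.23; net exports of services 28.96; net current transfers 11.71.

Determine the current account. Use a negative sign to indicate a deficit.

Goods balance = 96.23 - 101.62 = -5.39
Services balance = 28.96
Trade balance (goods + services) = -5.39 + 28.96 = 23.57
Net primary income = 25.86 - 34.56 = -8.70
Net secondary income = 11.71
Current account = 23.57 + (-8.70) + 11.71 = 26.58

26.58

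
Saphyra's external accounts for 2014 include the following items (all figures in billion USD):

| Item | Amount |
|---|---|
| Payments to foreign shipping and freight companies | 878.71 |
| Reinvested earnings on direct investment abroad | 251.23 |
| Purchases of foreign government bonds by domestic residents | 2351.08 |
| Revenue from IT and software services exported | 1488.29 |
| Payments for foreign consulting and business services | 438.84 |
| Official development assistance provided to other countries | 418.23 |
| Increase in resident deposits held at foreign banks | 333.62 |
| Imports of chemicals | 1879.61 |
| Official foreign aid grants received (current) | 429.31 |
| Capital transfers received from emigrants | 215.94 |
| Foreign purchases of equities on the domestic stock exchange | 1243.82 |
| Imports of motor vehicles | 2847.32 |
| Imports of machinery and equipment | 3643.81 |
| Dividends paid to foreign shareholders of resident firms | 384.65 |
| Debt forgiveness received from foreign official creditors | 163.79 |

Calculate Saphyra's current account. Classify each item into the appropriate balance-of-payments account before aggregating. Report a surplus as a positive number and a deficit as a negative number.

-8322.34

Goods: -2847.32 - 3643.81 - 1879.61 = -8370.74
Services: 1488.29 - 878.71 - 438.84 = 170.74
Primary income: -384.65 + 251.23 = -133.42
Secondary income: -418.23 + 429.31 = 11.08
Current account = (-8370.74) + 170.74 + (-133.42) + 11.08 = -8322.34
(Excluded from the current account — financial account: purchases of foreign government bonds by domestic residents 2351.08, increase in resident deposits held at foreign banks 333.62, foreign purchases of equities on the domestic stock exchange 1243.82; capital account: capital transfers received from emigrants 215.94, debt forgiveness received from foreign official creditors 163.79.)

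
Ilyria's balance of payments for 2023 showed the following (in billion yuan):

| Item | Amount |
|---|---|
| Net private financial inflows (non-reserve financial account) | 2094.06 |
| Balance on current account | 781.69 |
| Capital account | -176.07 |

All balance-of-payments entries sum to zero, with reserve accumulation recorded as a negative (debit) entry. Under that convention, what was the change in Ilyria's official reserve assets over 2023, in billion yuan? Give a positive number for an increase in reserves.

2699.68

Official reserve transactions balance = -(781.69 + (-176.07) + 2094.06) = -2699.68
An accumulation of reserves is recorded as a debit (negative entry), so the change in the stock of reserves is the negative of that balance.
Change in official reserves = -(-2699.68) = 2699.68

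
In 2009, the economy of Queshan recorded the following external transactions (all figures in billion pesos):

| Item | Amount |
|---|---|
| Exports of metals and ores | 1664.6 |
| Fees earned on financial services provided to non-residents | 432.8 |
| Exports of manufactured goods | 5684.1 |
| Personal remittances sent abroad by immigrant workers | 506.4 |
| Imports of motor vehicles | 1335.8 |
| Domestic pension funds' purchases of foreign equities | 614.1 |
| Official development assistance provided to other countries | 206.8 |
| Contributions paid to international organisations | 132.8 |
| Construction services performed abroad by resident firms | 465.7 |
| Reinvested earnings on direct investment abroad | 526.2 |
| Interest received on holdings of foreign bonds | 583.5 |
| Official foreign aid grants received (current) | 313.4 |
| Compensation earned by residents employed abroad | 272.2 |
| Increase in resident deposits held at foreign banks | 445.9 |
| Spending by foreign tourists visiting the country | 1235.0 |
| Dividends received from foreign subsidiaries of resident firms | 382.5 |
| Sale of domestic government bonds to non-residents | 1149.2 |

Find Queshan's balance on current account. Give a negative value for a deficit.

Goods: 5684.1 + 1664.6 - 1335.8 = 6012.9
Services: 432.8 + 465.7 + 1235.0 = 2133.5
Primary income: 382.5 + 526.2 + 272.2 + 583.5 = 1764.4
Secondary income: 313.4 - 132.8 - 206.8 - 506.4 = -532.6
Current account = 6012.9 + 2133.5 + 1764.4 + (-532.6) = 9378.2
(Excluded from the current account — financial account: domestic pension funds' purchases of foreign equities 614.1, increase in resident deposits held at foreign banks 445.9, sale of domestic government bonds to non-residents 1149.2.)

9378.2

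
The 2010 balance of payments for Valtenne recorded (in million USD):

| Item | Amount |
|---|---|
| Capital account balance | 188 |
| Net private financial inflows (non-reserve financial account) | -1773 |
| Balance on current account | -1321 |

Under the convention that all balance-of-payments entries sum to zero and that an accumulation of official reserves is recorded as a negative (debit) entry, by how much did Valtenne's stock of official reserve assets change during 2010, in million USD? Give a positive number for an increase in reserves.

-2906

Official reserve transactions balance = -((-1321) + 188 + (-1773)) = 2906
An accumulation of reserves is recorded as a debit (negative entry), so the change in the stock of reserves is the negative of that balance.
Change in official reserves = -(2906) = -2906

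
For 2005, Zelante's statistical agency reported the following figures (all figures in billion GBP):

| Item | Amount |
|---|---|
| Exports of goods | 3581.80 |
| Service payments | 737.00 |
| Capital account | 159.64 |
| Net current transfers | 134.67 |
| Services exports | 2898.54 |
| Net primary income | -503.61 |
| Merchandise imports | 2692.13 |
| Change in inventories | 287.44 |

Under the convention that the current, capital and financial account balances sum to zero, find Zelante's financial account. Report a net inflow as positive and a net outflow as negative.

Goods balance = 3581.80 - 2692.13 = 889.67
Services balance = 2898.54 - 737.00 = 2161.54
Trade balance (goods + services) = 889.67 + 2161.54 = 3051.21
Net primary income = -503.61
Net secondary income = 134.67
Current account = 3051.21 + (-503.61) + 134.67 = 2682.27
Financial account = -(2682.27 + 159.64) = -2841.91

-2841.91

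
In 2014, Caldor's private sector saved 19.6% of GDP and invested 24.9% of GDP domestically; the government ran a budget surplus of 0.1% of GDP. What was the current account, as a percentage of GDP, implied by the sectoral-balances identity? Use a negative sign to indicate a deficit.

-5.2

By the sectoral-balances identity, CA = (S_private - I) + (T - G).
Private balance = 19.6 - 24.9 = -5.3
Government balance (T - G) = 0.1
CA = -5.3 + 0.1 = -5.2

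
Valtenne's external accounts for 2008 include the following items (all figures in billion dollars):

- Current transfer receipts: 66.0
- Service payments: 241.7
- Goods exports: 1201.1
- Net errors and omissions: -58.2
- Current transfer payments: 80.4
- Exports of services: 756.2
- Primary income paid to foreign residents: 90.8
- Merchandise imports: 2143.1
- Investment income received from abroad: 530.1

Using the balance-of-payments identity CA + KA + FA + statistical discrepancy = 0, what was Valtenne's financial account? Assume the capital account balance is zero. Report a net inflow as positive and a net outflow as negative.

Goods balance = 1201.1 - 2143.1 = -942.0
Services balance = 756.2 - 241.7 = 514.5
Trade balance (goods + services) = -942.0 + 514.5 = -427.5
Net primary income = 530.1 - 90.8 = 439.3
Net secondary income = 66.0 - 80.4 = -14.4
Current account = -427.5 + 439.3 + (-14.4) = -2.6
Financial account = -(-2.6 + (-58.2)) = 60.8

60.8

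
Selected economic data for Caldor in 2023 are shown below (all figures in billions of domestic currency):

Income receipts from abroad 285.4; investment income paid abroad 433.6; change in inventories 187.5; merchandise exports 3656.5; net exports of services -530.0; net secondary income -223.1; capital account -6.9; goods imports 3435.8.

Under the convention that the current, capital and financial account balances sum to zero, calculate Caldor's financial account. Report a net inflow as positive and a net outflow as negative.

687.5

Goods balance = 3656.5 - 3435.8 = 220.7
Services balance = -530.0
Trade balance (goods + services) = 220.7 + (-530.0) = -309.3
Net primary income = 285.4 - 433.6 = -148.2
Net secondary income = -223.1
Current account = -309.3 + (-148.2) + (-223.1) = -680.6
Financial account = -(-680.6 + (-6.9)) = 687.5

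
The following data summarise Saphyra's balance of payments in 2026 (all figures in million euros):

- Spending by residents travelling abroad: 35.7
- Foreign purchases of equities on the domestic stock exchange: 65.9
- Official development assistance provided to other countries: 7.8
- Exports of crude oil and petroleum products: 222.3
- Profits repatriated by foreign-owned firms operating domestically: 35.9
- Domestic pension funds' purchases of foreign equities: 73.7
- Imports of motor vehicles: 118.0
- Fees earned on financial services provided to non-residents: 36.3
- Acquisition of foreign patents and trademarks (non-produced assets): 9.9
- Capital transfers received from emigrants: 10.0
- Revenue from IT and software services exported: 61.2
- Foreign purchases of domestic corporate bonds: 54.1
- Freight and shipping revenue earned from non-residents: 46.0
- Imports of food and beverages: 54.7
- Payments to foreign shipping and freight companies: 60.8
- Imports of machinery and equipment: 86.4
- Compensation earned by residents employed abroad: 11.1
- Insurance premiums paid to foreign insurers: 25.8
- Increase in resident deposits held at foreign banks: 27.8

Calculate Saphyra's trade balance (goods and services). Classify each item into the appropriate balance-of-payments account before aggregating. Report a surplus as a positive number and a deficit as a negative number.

Goods: 222.3 - 118.0 - 86.4 - 54.7 = -36.8
Services: 46.0 + 61.2 - 60.8 - 25.8 - 35.7 + 36.3 = 21.2
Trade balance = -36.8 + 21.2 = -15.6
(Excluded from the trade balance — financial account: foreign purchases of equities on the domestic stock exchange 65.9, domestic pension funds' purchases of foreign equities 73.7, foreign purchases of domestic corporate bonds 54.1, increase in resident deposits held at foreign banks 27.8; secondary income: official development assistance provided to other countries 7.8; primary income: profits repatriated by foreign-owned firms operating domestically 35.9, compensation earned by residents employed abroad 11.1; capital account: acquisition of foreign patents and trademarks (non-produced assets) 9.9, capital transfers received from emigrants 10.0.)

-15.6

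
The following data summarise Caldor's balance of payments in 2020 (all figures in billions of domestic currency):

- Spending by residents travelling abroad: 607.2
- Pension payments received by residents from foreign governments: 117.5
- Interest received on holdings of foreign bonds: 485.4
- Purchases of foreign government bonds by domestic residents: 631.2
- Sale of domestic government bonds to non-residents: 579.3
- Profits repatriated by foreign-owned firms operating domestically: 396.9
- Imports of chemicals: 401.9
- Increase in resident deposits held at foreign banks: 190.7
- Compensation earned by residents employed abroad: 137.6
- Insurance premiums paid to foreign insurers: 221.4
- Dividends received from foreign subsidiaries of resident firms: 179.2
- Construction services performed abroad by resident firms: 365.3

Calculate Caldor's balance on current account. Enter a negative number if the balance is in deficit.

-342.4

Goods: -401.9
Services: -221.4 + 365.3 - 607.2 = -463.3
Primary income: 179.2 + 485.4 - 396.9 + 137.6 = 405.3
Secondary income: 117.5
Current account = (-401.9) + (-463.3) + 405.3 + 117.5 = -342.4
(Excluded from the current account — financial account: purchases of foreign government bonds by domestic residents 631.2, sale of domestic government bonds to non-residents 579.3, increase in resident deposits held at foreign banks 190.7.)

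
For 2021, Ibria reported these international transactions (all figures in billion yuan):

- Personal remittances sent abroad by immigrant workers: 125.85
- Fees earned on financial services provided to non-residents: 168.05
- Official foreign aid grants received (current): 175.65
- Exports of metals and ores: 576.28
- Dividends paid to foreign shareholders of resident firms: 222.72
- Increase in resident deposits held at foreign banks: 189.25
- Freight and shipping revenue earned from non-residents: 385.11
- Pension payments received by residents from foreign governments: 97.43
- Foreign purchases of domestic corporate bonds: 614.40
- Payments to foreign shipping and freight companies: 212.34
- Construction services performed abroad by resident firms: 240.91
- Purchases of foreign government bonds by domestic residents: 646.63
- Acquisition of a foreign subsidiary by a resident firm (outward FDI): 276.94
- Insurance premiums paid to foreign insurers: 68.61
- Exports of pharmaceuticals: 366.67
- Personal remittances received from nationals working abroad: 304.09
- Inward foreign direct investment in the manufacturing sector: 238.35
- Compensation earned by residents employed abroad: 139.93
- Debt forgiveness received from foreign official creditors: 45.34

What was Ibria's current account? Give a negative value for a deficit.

1824.60

Goods: 576.28 + 366.67 = 942.95
Services: 385.11 + 240.91 - 212.34 + 168.05 - 68.61 = 513.12
Primary income: -222.72 + 139.93 = -82.79
Secondary income: -125.85 + 97.43 + 304.09 + 175.65 = 451.32
Current account = 942.95 + 513.12 + (-82.79) + 451.32 = 1824.60
(Excluded from the current account — financial account: increase in resident deposits held at foreign banks 189.25, foreign purchases of domestic corporate bonds 614.40, purchases of foreign government bonds by domestic residents 646.63, acquisition of a foreign subsidiary by a resident firm (outward FDI) 276.94, inward foreign direct investment in the manufacturing sector 238.35; capital account: debt forgiveness received from foreign official creditors 45.34.)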